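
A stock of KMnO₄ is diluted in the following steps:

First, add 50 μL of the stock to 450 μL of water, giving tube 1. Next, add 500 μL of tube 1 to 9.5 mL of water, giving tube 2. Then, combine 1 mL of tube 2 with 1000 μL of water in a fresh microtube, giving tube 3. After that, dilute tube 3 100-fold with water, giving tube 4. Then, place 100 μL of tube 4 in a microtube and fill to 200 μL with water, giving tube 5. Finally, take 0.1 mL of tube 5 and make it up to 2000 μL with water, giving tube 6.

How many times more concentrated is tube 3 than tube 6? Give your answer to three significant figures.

Step 1: 50 μL + 450 μL = 500 μL total → factor 500/50 = 10
Step 2: 500 μL + 9.5 mL = 10000 μL total → factor 10000/500 = 20
Step 3: 1 mL + 1000 μL = 2 mL total → factor 2/1 = 2
Step 4: 100-fold → factor 100
Step 5: 100 μL brought to 200 μL → factor 200/100 = 2
Step 6: 0.1 mL brought to 2000 μL → factor 2/0.1 = 20
Dilution factor to tube 3 = 400; to tube 6 = 1.6 × 10^6
[tube 3]/[tube 6] = (factor to tube 6)/(factor to tube 3) = 1.6 × 10^6/400 = 4.00 × 10^3

4.00 × 10^3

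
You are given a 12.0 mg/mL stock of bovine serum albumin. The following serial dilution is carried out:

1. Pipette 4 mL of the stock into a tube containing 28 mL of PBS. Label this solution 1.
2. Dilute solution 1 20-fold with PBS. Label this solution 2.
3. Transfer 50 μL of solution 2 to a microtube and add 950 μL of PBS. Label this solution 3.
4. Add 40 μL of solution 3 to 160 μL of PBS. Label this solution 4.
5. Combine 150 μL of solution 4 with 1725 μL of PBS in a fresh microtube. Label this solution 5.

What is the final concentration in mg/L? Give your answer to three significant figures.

0.0600 mg/L

Step 1: 4 mL + 28 mL = 32 mL total → factor 32/4 = 8
Step 2: 20-fold → factor 20
Step 3: 50 μL + 950 μL = 1000 μL total → factor 1000/50 = 20
Step 4: 40 μL + 160 μL = 200 μL total → factor 200/40 = 5
Step 5: 150 μL + 1725 μL = 1875 μL total → factor 1875/150 = 12.5
Overall dilution factor = 8 × 20 × 20 × 5 × 12.5 = 2 × 10^5
Final = 12.0 mg/mL / 2 × 10^5 = 6.000 × 10^-5 mg/mL = 0.0600 mg/L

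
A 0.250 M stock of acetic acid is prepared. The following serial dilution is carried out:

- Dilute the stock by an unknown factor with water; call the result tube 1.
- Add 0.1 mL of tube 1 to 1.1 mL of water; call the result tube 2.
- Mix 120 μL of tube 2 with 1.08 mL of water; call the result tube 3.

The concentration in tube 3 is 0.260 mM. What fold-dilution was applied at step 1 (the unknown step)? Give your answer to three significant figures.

Step 1: unknown factor x
Step 2: 0.1 mL + 1.1 mL = 1.2 mL total → factor 1.2/0.1 = 12
Step 3: 120 μL + 1.08 mL = 1200 μL total → factor 1200/120 = 10
Product of known-step factors = 120
Overall factor = 0.250 M / (0.260 mM) = 961.54
x = 961.54 / 120 = 8.01

8.01-fold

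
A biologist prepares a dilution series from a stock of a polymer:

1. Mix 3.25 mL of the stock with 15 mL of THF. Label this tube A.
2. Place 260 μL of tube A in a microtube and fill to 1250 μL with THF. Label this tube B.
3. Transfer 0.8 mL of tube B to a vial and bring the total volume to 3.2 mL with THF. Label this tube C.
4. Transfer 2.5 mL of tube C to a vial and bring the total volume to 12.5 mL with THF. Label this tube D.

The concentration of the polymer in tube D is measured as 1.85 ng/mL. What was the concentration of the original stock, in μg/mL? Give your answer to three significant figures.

Step 1: 3.25 mL + 15 mL = 18.25 mL total → factor 18.25/3.25 = 5.6154
Step 2: 260 μL brought to 1250 μL → factor 1250/260 = 4.8077
Step 3: 0.8 mL brought to 3.2 mL → factor 3.2/0.8 = 4
Step 4: 2.5 mL brought to 12.5 mL → factor 12.5/2.5 = 5
Overall dilution factor = 5.6154 × 4.8077 × 4 × 5 = 539.94
Stock = 1.85 ng/mL × 539.94 = 998.9 ng/mL = 0.999 μg/mL

0.999 μg/mL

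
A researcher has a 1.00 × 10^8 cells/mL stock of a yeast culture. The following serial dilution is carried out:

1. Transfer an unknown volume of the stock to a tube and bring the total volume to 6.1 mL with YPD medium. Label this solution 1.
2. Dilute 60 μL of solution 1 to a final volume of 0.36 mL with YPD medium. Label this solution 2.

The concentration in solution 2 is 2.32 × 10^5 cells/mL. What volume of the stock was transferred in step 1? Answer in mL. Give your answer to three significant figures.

Step 1: v brought to 6.1 mL → factor = 6.1 mL/v
Step 2: 60 μL brought to 0.36 mL → factor 360/60 = 6
Product of known-step factors = 6
Overall factor = 1.00 × 10^8 cells/mL / (2.32 × 10^5 cells/mL) = 431.03
Step-1 factor = 431.03 / 6 = 71.839
v = 6.1 mL / 71.839 = 0.0849 mL

0.0849 mL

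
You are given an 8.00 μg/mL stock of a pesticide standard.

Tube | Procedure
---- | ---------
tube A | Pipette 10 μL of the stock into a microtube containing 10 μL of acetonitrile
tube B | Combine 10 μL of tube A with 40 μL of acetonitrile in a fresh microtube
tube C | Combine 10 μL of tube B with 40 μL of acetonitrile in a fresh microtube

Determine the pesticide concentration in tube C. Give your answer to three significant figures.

0.160 μg/mL

Step 1: 10 μL + 10 μL = 20 μL total → factor 20/10 = 2
Step 2: 10 μL + 40 μL = 50 μL total → factor 50/10 = 5
Step 3: 10 μL + 40 μL = 50 μL total → factor 50/10 = 5
Overall dilution factor = 2 × 5 × 5 = 50
Final = 8.00 μg/mL / 50 = 0.160 μg/mL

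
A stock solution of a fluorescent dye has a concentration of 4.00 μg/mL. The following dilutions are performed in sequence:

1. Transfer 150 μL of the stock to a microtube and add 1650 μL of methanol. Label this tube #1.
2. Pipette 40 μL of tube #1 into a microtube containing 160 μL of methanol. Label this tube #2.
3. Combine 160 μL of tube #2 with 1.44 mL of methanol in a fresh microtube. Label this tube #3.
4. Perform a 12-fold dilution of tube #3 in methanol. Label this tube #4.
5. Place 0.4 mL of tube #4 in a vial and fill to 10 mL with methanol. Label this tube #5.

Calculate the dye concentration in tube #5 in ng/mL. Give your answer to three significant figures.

0.0222 ng/mL

Step 1: 150 μL + 1650 μL = 1800 μL total → factor 1800/150 = 12
Step 2: 40 μL + 160 μL = 200 μL total → factor 200/40 = 5
Step 3: 160 μL + 1.44 mL = 1600 μL total → factor 1600/160 = 10
Step 4: 12-fold → factor 12
Step 5: 0.4 mL brought to 10 mL → factor 10/0.4 = 25
Dilution factor through tube #5 = 12 × 5 × 10 × 12 × 25 = 1.8 × 10^5
[tube #5] = 4.00 μg/mL / 1.8 × 10^5 = 2.222 × 10^-5 μg/mL = 0.0222 ng/mL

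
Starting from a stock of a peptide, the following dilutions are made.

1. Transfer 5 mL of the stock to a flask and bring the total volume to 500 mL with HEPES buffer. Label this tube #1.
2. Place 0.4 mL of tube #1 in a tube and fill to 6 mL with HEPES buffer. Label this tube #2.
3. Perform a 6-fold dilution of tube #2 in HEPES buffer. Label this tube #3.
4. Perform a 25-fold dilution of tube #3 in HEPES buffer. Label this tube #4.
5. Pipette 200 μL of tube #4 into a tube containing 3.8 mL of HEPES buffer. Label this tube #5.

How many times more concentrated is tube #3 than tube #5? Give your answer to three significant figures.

Step 1: 5 mL brought to 500 mL → factor 500/5 = 100
Step 2: 0.4 mL brought to 6 mL → factor 6/0.4 = 15
Step 3: 6-fold → factor 6
Step 4: 25-fold → factor 25
Step 5: 200 μL + 3.8 mL = 4000 μL total → factor 4000/200 = 20
Dilution factor to tube #3 = 9000; to tube #5 = 4.5 × 10^6
[tube #3]/[tube #5] = (factor to tube #5)/(factor to tube #3) = 4.5 × 10^6/9000 = 500

500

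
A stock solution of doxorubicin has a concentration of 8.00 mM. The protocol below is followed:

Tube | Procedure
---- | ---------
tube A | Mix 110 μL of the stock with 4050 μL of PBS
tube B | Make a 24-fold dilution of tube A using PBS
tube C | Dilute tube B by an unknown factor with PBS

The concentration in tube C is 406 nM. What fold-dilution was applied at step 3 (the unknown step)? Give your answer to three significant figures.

Step 1: 110 μL + 4050 μL = 4160 μL total → factor 4160/110 = 37.818
Step 2: 24-fold → factor 24
Step 3: unknown factor x
Product of known-step factors = 907.64
Overall factor = 8.00 mM / (406 nM) = 19704
x = 19704 / 907.64 = 21.7

21.7-fold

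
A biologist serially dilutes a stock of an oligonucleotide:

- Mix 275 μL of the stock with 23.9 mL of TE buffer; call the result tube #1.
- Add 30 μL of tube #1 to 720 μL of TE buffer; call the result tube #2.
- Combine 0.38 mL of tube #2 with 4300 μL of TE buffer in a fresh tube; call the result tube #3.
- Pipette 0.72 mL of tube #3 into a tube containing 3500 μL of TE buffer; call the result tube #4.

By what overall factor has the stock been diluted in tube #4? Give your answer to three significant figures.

1.59 × 10^5

Step 1: 275 μL + 23.9 mL = 24175 μL total → factor 24175/275 = 87.909
Step 2: 30 μL + 720 μL = 750 μL total → factor 750/30 = 25
Step 3: 0.38 mL + 4300 μL = 4.68 mL total → factor 4.68/0.38 = 12.316
Step 4: 0.72 mL + 3500 μL = 4.22 mL total → factor 4.22/0.72 = 5.8611
Overall dilution factor = 87.909 × 25 × 12.316 × 5.8611 = 1.5864 × 10^5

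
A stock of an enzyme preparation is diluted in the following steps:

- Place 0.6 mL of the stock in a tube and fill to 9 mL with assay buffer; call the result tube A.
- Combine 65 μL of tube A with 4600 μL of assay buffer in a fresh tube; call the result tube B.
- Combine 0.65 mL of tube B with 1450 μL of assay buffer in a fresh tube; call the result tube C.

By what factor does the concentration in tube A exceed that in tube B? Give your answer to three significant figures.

71.8

Step 1: 0.6 mL brought to 9 mL → factor 9/0.6 = 15
Step 2: 65 μL + 4600 μL = 4665 μL total → factor 4665/65 = 71.769
Dilution factor to tube A = 15; to tube B = 1076.5
[tube A]/[tube B] = (factor to tube B)/(factor to tube A) = 1076.5/15 = 71.8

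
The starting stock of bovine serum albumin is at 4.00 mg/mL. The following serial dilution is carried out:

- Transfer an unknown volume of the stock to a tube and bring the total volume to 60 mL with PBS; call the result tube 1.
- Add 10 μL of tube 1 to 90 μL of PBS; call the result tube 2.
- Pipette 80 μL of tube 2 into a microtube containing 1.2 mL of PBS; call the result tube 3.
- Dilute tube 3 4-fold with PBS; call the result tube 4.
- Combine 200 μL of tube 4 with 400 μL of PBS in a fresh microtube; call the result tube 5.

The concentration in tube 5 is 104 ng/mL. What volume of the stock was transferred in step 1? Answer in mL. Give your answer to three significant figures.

Step 1: v brought to 60 mL → factor = 60 mL/v
Step 2: 10 μL + 90 μL = 100 μL total → factor 100/10 = 10
Step 3: 80 μL + 1.2 mL = 1280 μL total → factor 1280/80 = 16
Step 4: 4-fold → factor 4
Step 5: 200 μL + 400 μL = 600 μL total → factor 600/200 = 3
Product of known-step factors = 1920
Overall factor = 4.00 mg/mL / (104 ng/mL) = 38462
Step-1 factor = 38462 / 1920 = 20.032
v = 60 mL / 20.032 = 3.00 mL

3.00 mL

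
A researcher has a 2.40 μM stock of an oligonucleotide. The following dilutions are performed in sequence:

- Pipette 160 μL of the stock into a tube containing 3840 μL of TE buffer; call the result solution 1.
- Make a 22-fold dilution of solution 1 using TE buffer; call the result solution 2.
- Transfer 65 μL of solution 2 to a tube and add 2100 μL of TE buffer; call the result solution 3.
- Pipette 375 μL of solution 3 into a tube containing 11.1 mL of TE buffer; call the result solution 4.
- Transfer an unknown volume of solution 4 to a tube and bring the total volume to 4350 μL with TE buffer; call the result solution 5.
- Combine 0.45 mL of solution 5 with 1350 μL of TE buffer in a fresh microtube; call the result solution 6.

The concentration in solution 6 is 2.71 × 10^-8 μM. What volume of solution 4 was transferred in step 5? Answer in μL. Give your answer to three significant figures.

110 μL

Step 1: 160 μL + 3840 μL = 4000 μL total → factor 4000/160 = 25
Step 2: 22-fold → factor 22
Step 3: 65 μL + 2100 μL = 2165 μL total → factor 2165/65 = 33.308
Step 4: 375 μL + 11.1 mL = 11475 μL total → factor 11475/375 = 30.6
Step 5: v brought to 4350 μL → factor = 4350 μL/v
Step 6: 0.45 mL + 1350 μL = 1.8 mL total → factor 1.8/0.45 = 4
Product of known-step factors = 2.2423 × 10^6
Overall factor = 2.40 μM / (2.71 × 10^-8 μM) = 8.8561 × 10^7
Step-5 factor = 8.8561 × 10^7 / 2.2423 × 10^6 = 39.496
v = 4350 μL / 39.496 = 110 μL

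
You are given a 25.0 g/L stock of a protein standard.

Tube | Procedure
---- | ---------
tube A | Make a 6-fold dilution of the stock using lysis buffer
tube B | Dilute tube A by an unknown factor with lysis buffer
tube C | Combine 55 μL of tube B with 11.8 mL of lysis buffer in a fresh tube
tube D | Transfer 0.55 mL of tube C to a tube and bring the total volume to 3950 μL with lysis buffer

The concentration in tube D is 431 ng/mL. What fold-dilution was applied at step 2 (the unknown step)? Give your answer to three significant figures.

6.25-fold

Step 1: 6-fold → factor 6
Step 2: unknown factor x
Step 3: 55 μL + 11.8 mL = 11855 μL total → factor 11855/55 = 215.55
Step 4: 0.55 mL brought to 3950 μL → factor 3.95/0.55 = 7.1818
Product of known-step factors = 9288
Overall factor = 25.0 g/L / (431 ng/mL) = 58005
x = 58005 / 9288 = 6.25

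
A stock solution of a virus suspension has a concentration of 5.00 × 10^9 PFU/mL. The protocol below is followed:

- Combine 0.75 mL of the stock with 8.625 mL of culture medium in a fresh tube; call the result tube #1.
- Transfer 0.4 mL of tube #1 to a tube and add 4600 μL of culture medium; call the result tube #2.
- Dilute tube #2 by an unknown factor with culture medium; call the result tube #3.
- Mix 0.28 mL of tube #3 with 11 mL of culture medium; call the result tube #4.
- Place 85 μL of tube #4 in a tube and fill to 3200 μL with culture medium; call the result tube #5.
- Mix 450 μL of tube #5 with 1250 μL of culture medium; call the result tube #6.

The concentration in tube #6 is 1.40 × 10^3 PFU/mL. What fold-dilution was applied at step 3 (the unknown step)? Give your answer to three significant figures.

Step 1: 0.75 mL + 8.625 mL = 9.375 mL total → factor 9.375/0.75 = 12.5
Step 2: 0.4 mL + 4600 μL = 5 mL total → factor 5/0.4 = 12.5
Step 3: unknown factor x
Step 4: 0.28 mL + 11 mL = 11.28 mL total → factor 11.28/0.28 = 40.286
Step 5: 85 μL brought to 3200 μL → factor 3200/85 = 37.647
Step 6: 450 μL + 1250 μL = 1700 μL total → factor 1700/450 = 3.7778
Product of known-step factors = 8.9524 × 10^5
Overall factor = 5.00 × 10^9 PFU/mL / (1.40 × 10^3 PFU/mL) = 3.5714 × 10^6
x = 3.5714 × 10^6 / 8.9524 × 10^5 = 3.99

3.99-fold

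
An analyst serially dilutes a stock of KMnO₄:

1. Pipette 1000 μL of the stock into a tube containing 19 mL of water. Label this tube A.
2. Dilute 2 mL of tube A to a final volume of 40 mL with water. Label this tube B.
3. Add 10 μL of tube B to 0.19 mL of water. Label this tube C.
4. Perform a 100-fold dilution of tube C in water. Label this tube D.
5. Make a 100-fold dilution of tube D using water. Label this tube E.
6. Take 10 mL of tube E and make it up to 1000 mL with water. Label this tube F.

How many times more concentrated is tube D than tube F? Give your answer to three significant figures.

1.00 × 10^4

Step 1: 1000 μL + 19 mL = 20000 μL total → factor 20000/1000 = 20
Step 2: 2 mL brought to 40 mL → factor 40/2 = 20
Step 3: 10 μL + 0.19 mL = 200 μL total → factor 200/10 = 20
Step 4: 100-fold → factor 100
Step 5: 100-fold → factor 100
Step 6: 10 mL brought to 1000 mL → factor 1000/10 = 100
Dilution factor to tube D = 8 × 10^5; to tube F = 8 × 10^9
[tube D]/[tube F] = (factor to tube F)/(factor to tube D) = 8 × 10^9/8 × 10^5 = 1.00 × 10^4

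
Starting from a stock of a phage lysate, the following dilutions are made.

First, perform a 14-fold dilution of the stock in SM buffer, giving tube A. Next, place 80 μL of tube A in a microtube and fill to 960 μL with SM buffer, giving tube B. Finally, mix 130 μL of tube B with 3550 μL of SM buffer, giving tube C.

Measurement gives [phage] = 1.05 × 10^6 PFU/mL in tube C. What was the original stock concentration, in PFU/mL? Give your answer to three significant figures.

Step 1: 14-fold → factor 14
Step 2: 80 μL brought to 960 μL → factor 960/80 = 12
Step 3: 130 μL + 3550 μL = 3680 μL total → factor 3680/130 = 28.308
Overall dilution factor = 14 × 12 × 28.308 = 4755.7
Stock = 1.05 × 10^6 PFU/mL × 4755.7 = 4.99 × 10^9 PFU/mL

4.99 × 10^9 PFU/mL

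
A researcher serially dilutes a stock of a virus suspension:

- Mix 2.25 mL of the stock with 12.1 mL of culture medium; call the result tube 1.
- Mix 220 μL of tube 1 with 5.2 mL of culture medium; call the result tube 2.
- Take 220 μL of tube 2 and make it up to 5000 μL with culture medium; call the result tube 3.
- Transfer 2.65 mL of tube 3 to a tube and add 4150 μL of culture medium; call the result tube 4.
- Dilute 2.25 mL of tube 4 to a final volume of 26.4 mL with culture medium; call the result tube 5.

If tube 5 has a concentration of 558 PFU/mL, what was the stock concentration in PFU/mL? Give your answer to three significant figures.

6.00 × 10^7 PFU/mL

Step 1: 2.25 mL + 12.1 mL = 14.35 mL total → factor 14.35/2.25 = 6.3778
Step 2: 220 μL + 5.2 mL = 5420 μL total → factor 5420/220 = 24.636
Step 3: 220 μL brought to 5000 μL → factor 5000/220 = 22.727
Step 4: 2.65 mL + 4150 μL = 6.8 mL total → factor 6.8/2.65 = 2.566
Step 5: 2.25 mL brought to 26.4 mL → factor 26.4/2.25 = 11.733
Overall dilution factor = 6.3778 × 24.636 × 22.727 × 2.566 × 11.733 = 1.0752 × 10^5
Stock = 558 PFU/mL × 1.0752 × 10^5 = 6.00 × 10^7 PFU/mL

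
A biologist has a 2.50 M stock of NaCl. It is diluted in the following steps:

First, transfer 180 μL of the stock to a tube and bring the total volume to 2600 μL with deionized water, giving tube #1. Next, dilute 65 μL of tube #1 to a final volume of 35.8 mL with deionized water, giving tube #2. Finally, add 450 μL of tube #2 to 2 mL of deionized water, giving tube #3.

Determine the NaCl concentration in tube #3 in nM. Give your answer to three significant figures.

5.77 × 10^4 nM

Step 1: 180 μL brought to 2600 μL → factor 2600/180 = 14.444
Step 2: 65 μL brought to 35.8 mL → factor 35800/65 = 550.77
Step 3: 450 μL + 2 mL = 2450 μL total → factor 2450/450 = 5.4444
Overall dilution factor = 14.444 × 550.77 × 5.4444 = 43314
Final = 2.50 M / 43314 = 5.772 × 10^-5 M = 5.77 × 10^4 nM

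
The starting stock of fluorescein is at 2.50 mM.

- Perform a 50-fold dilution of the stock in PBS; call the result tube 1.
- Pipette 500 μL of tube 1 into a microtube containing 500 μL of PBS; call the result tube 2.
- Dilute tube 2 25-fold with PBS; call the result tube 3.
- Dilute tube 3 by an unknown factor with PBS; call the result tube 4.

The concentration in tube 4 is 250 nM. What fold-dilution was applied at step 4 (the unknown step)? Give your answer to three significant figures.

Step 1: 50-fold → factor 50
Step 2: 500 μL + 500 μL = 1000 μL total → factor 1000/500 = 2
Step 3: 25-fold → factor 25
Step 4: unknown factor x
Product of known-step factors = 2500
Overall factor = 2.50 mM / (250 nM) = 10000
x = 10000 / 2500 = 4.00

4.00-fold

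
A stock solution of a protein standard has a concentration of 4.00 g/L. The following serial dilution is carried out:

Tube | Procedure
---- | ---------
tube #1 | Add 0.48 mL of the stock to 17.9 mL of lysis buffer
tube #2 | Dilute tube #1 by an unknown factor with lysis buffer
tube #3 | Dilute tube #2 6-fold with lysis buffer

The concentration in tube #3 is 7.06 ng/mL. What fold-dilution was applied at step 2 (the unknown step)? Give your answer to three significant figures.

2.47 × 10^3-fold

Step 1: 0.48 mL + 17.9 mL = 18.38 mL total → factor 18.38/0.48 = 38.292
Step 2: unknown factor x
Step 3: 6-fold → factor 6
Product of known-step factors = 229.75
Overall factor = 4.00 g/L / (7.06 ng/mL) = 5.6657 × 10^5
x = 5.6657 × 10^5 / 229.75 = 2.47 × 10^3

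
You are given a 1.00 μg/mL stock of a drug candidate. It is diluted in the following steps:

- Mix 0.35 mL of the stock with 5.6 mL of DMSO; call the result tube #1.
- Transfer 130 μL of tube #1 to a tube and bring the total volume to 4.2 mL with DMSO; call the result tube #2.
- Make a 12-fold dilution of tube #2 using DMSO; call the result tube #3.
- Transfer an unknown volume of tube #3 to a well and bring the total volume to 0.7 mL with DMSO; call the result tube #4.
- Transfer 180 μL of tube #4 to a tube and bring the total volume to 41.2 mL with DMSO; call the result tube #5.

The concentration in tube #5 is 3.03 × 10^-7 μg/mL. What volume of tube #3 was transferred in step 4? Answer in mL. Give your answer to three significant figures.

Step 1: 0.35 mL + 5.6 mL = 5.95 mL total → factor 5.95/0.35 = 17
Step 2: 130 μL brought to 4.2 mL → factor 4200/130 = 32.308
Step 3: 12-fold → factor 12
Step 4: v brought to 0.7 mL → factor = 0.7 mL/v
Step 5: 180 μL brought to 41.2 mL → factor 41200/180 = 228.89
Product of known-step factors = 1.5086 × 10^6
Overall factor = 1.00 μg/mL / (3.03 × 10^-7 μg/mL) = 3.3003 × 10^6
Step-4 factor = 3.3003 × 10^6 / 1.5086 × 10^6 = 2.1877
v = 0.7 mL / 2.1877 = 0.320 mL

0.320 mL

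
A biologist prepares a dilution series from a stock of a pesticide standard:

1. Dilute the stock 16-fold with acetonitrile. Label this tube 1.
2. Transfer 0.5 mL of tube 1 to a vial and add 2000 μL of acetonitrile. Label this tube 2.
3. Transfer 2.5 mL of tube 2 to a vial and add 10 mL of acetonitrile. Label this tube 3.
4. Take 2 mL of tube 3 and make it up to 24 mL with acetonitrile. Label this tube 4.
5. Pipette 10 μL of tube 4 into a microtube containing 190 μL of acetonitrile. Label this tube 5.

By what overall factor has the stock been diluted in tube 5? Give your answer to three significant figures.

Step 1: 16-fold → factor 16
Step 2: 0.5 mL + 2000 μL = 2.5 mL total → factor 2.5/0.5 = 5
Step 3: 2.5 mL + 10 mL = 12.5 mL total → factor 12.5/2.5 = 5
Step 4: 2 mL brought to 24 mL → factor 24/2 = 12
Step 5: 10 μL + 190 μL = 200 μL total → factor 200/10 = 20
Overall dilution factor = 16 × 5 × 5 × 12 × 20 = 96000

9.60 × 10^4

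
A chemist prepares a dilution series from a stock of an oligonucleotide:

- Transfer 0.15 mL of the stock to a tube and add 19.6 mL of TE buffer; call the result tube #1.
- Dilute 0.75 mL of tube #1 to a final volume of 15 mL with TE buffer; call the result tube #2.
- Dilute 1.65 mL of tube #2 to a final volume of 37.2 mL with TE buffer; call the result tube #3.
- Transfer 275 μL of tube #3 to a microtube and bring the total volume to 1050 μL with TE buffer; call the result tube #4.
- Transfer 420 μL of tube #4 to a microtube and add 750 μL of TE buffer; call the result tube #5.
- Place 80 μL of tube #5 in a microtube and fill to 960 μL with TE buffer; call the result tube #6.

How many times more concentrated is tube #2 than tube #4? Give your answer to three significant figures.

Step 1: 0.15 mL + 19.6 mL = 19.75 mL total → factor 19.75/0.15 = 131.67
Step 2: 0.75 mL brought to 15 mL → factor 15/0.75 = 20
Step 3: 1.65 mL brought to 37.2 mL → factor 37.2/1.65 = 22.545
Step 4: 275 μL brought to 1050 μL → factor 1050/275 = 3.8182
Dilution factor to tube #2 = 2633.3; to tube #4 = 2.2668 × 10^5
[tube #2]/[tube #4] = (factor to tube #4)/(factor to tube #2) = 2.2668 × 10^5/2633.3 = 86.1

86.1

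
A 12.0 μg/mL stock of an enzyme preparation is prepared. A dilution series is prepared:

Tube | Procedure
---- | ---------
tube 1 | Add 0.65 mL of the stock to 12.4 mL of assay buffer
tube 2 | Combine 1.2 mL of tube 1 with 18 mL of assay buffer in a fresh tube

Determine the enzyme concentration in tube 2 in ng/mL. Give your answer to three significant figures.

37.4 ng/mL

Step 1: 0.65 mL + 12.4 mL = 13.05 mL total → factor 13.05/0.65 = 20.077
Step 2: 1.2 mL + 18 mL = 19.2 mL total → factor 19.2/1.2 = 16
Overall dilution factor = 20.077 × 16 = 321.23
Final = 12.0 μg/mL / 321.23 = 0.03736 μg/mL = 37.4 ng/mL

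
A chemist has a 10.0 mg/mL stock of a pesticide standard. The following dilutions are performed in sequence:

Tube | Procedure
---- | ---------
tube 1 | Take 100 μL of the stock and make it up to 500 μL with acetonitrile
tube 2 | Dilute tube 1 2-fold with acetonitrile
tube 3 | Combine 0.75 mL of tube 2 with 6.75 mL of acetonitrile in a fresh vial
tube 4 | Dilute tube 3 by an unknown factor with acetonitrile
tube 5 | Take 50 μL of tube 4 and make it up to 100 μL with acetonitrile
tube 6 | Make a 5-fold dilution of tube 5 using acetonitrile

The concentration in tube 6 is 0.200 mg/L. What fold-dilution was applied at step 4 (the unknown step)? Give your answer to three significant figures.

50.0-fold

Step 1: 100 μL brought to 500 μL → factor 500/100 = 5
Step 2: 2-fold → factor 2
Step 3: 0.75 mL + 6.75 mL = 7.5 mL total → factor 7.5/0.75 = 10
Step 4: unknown factor x
Step 5: 50 μL brought to 100 μL → factor 100/50 = 2
Step 6: 5-fold → factor 5
Product of known-step factors = 1000
Overall factor = 10.0 mg/mL / (0.200 mg/L) = 50000
x = 50000 / 1000 = 50.0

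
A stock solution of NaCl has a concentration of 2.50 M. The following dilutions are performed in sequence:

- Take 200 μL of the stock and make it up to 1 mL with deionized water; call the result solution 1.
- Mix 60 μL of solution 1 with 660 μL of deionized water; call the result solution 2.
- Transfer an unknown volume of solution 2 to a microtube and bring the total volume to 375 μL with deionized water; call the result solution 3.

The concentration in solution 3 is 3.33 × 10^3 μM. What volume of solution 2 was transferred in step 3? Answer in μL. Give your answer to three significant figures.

Step 1: 200 μL brought to 1 mL → factor 1000/200 = 5
Step 2: 60 μL + 660 μL = 720 μL total → factor 720/60 = 12
Step 3: v brought to 375 μL → factor = 375 μL/v
Product of known-step factors = 60
Overall factor = 2.50 M / (3.33 × 10^3 μM) = 750.75
Step-3 factor = 750.75 / 60 = 12.513
v = 375 μL / 12.513 = 30.0 μL

30.0 μL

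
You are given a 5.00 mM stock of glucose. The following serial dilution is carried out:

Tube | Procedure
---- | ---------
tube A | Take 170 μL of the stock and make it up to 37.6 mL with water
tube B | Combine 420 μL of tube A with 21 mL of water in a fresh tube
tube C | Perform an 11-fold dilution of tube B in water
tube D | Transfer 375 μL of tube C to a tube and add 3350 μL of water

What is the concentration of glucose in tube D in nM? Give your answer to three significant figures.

Step 1: 170 μL brought to 37.6 mL → factor 37600/170 = 221.18
Step 2: 420 μL + 21 mL = 21420 μL total → factor 21420/420 = 51
Step 3: 11-fold → factor 11
Step 4: 375 μL + 3350 μL = 3725 μL total → factor 3725/375 = 9.9333
Overall dilution factor = 221.18 × 51 × 11 × 9.9333 = 1.2325 × 10^6
Final = 5.00 mM / 1.2325 × 10^6 = 4.057 × 10^-6 mM = 4.06 nM

4.06 nM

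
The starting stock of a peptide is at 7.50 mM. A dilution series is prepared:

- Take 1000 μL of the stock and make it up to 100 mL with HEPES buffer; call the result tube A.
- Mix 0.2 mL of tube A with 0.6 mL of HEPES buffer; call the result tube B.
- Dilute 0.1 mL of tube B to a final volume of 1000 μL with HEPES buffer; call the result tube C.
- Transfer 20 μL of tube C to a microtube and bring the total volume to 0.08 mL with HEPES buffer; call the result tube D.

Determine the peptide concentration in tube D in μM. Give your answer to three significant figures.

0.469 μM

Step 1: 1000 μL brought to 100 mL → factor 1 × 10^5/1000 = 100
Step 2: 0.2 mL + 0.6 mL = 0.8 mL total → factor 0.8/0.2 = 4
Step 3: 0.1 mL brought to 1000 μL → factor 1/0.1 = 10
Step 4: 20 μL brought to 0.08 mL → factor 80/20 = 4
Overall dilution factor = 100 × 4 × 10 × 4 = 16000
Final = 7.50 mM / 16000 = 0.0004687 mM = 0.469 μM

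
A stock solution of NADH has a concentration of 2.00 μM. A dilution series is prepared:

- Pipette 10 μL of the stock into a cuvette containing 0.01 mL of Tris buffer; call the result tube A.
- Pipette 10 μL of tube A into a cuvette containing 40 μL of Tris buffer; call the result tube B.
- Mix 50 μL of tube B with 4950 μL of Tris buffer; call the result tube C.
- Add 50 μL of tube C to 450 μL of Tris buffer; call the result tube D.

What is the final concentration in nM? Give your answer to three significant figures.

Step 1: 10 μL + 0.01 mL = 20 μL total → factor 20/10 = 2
Step 2: 10 μL + 40 μL = 50 μL total → factor 50/10 = 5
Step 3: 50 μL + 4950 μL = 5000 μL total → factor 5000/50 = 100
Step 4: 50 μL + 450 μL = 500 μL total → factor 500/50 = 10
Overall dilution factor = 2 × 5 × 100 × 10 = 10000
Final = 2.00 μM / 10000 = 0.0002000 μM = 0.200 nM

0.200 nM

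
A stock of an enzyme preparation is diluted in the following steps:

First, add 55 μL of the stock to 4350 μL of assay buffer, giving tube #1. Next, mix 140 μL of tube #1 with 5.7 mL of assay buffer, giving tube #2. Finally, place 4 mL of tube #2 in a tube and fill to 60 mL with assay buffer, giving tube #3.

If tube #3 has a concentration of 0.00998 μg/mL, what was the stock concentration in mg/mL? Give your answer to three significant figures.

Step 1: 55 μL + 4350 μL = 4405 μL total → factor 4405/55 = 80.091
Step 2: 140 μL + 5.7 mL = 5840 μL total → factor 5840/140 = 41.714
Step 3: 4 mL brought to 60 mL → factor 60/4 = 15
Overall dilution factor = 80.091 × 41.714 × 15 = 50114
Stock = 0.00998 μg/mL × 50114 = 500.1 μg/mL = 0.500 mg/mL

0.500 mg/mL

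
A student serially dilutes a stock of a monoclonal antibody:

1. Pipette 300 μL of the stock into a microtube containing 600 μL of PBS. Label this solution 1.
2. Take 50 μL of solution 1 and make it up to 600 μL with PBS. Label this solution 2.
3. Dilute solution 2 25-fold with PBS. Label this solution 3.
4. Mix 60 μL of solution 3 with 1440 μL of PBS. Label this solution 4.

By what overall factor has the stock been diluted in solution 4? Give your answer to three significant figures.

Step 1: 300 μL + 600 μL = 900 μL total → factor 900/300 = 3
Step 2: 50 μL brought to 600 μL → factor 600/50 = 12
Step 3: 25-fold → factor 25
Step 4: 60 μL + 1440 μL = 1500 μL total → factor 1500/60 = 25
Overall dilution factor = 3 × 12 × 25 × 25 = 22500

2.25 × 10^4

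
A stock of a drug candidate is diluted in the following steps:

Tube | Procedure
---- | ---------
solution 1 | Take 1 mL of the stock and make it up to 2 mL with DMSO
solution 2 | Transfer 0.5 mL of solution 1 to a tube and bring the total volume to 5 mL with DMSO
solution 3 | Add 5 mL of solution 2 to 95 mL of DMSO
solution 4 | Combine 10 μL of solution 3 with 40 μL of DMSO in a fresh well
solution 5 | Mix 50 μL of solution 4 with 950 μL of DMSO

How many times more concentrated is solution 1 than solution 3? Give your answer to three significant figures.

Step 1: 1 mL brought to 2 mL → factor 2/1 = 2
Step 2: 0.5 mL brought to 5 mL → factor 5/0.5 = 10
Step 3: 5 mL + 95 mL = 100 mL total → factor 100/5 = 20
Dilution factor to solution 1 = 2; to solution 3 = 400
[solution 1]/[solution 3] = (factor to solution 3)/(factor to solution 1) = 400/2 = 200

200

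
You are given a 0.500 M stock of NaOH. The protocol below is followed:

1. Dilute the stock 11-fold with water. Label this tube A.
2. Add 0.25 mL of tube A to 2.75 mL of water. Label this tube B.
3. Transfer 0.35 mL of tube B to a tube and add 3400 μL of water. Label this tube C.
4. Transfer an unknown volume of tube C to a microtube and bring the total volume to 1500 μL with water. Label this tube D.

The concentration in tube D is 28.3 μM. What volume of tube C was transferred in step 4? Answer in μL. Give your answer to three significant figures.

Step 1: 11-fold → factor 11
Step 2: 0.25 mL + 2.75 mL = 3 mL total → factor 3/0.25 = 12
Step 3: 0.35 mL + 3400 μL = 3.75 mL total → factor 3.75/0.35 = 10.714
Step 4: v brought to 1500 μL → factor = 1500 μL/v
Product of known-step factors = 1414.3
Overall factor = 0.500 M / (28.3 μM) = 17668
Step-4 factor = 17668 / 1414.3 = 12.492
v = 1500 μL / 12.492 = 120 μL

120 μL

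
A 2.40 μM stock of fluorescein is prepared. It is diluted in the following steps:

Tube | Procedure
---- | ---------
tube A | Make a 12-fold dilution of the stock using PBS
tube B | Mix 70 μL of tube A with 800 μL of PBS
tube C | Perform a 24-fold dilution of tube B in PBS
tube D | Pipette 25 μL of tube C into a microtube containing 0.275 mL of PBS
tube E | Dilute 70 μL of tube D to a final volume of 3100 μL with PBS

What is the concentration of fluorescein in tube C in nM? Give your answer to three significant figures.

0.670 nM

Step 1: 12-fold → factor 12
Step 2: 70 μL + 800 μL = 870 μL total → factor 870/70 = 12.429
Step 3: 24-fold → factor 24
Dilution factor through tube C = 12 × 12.429 × 24 = 3579.4
[tube C] = 2.40 μM / 3579.4 = 0.0006705 μM = 0.670 nM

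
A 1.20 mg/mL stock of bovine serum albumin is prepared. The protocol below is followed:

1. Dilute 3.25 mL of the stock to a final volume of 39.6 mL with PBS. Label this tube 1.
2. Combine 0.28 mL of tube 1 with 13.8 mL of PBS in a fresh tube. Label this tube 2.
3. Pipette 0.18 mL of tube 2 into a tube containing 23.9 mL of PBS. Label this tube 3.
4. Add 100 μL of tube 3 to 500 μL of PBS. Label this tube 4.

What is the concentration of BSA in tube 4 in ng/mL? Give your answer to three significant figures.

2.44 ng/mL

Step 1: 3.25 mL brought to 39.6 mL → factor 39.6/3.25 = 12.185
Step 2: 0.28 mL + 13.8 mL = 14.08 mL total → factor 14.08/0.28 = 50.286
Step 3: 0.18 mL + 23.9 mL = 24.08 mL total → factor 24.08/0.18 = 133.78
Step 4: 100 μL + 500 μL = 600 μL total → factor 600/100 = 6
Overall dilution factor = 12.185 × 50.286 × 133.78 × 6 = 4.918 × 10^5
Final = 1.20 mg/mL / 4.918 × 10^5 = 2.440 × 10^-6 mg/mL = 2.44 ng/mL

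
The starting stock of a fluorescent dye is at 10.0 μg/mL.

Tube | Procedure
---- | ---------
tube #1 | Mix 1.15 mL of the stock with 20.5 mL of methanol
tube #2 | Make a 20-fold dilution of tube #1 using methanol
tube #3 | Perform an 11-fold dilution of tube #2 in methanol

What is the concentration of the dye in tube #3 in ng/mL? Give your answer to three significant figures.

2.41 ng/mL

Step 1: 1.15 mL + 20.5 mL = 21.65 mL total → factor 21.65/1.15 = 18.826
Step 2: 20-fold → factor 20
Step 3: 11-fold → factor 11
Overall dilution factor = 18.826 × 20 × 11 = 4141.7
Final = 10.0 μg/mL / 4141.7 = 0.002414 μg/mL = 2.41 ng/mL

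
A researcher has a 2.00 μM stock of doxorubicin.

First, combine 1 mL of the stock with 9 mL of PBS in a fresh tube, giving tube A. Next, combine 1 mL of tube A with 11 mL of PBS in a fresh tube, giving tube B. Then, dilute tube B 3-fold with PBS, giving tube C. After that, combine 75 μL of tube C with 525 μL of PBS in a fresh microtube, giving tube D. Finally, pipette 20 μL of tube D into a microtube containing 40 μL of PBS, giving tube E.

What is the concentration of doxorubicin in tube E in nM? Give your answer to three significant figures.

Step 1: 1 mL + 9 mL = 10 mL total → factor 10/1 = 10
Step 2: 1 mL + 11 mL = 12 mL total → factor 12/1 = 12
Step 3: 3-fold → factor 3
Step 4: 75 μL + 525 μL = 600 μL total → factor 600/75 = 8
Step 5: 20 μL + 40 μL = 60 μL total → factor 60/20 = 3
Overall dilution factor = 10 × 12 × 3 × 8 × 3 = 8640
Final = 2.00 μM / 8640 = 0.0002315 μM = 0.231 nM

0.231 nM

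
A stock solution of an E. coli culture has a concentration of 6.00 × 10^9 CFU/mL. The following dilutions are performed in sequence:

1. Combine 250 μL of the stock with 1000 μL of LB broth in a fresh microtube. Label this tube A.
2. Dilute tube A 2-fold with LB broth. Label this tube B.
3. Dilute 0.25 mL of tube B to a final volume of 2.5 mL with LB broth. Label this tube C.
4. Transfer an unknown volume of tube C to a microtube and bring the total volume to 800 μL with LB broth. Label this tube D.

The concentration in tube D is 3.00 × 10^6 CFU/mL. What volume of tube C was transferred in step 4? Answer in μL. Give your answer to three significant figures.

40.0 μL

Step 1: 250 μL + 1000 μL = 1250 μL total → factor 1250/250 = 5
Step 2: 2-fold → factor 2
Step 3: 0.25 mL brought to 2.5 mL → factor 2.5/0.25 = 10
Step 4: v brought to 800 μL → factor = 800 μL/v
Product of known-step factors = 100
Overall factor = 6.00 × 10^9 CFU/mL / (3.00 × 10^6 CFU/mL) = 2000
Step-4 factor = 2000 / 100 = 20
v = 800 μL / 20 = 40.0 μL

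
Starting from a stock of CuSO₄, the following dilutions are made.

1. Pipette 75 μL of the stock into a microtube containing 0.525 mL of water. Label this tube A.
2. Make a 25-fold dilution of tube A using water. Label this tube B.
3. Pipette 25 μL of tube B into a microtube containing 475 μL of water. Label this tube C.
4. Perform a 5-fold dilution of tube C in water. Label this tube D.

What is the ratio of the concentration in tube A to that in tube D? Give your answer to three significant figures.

Step 1: 75 μL + 0.525 mL = 600 μL total → factor 600/75 = 8
Step 2: 25-fold → factor 25
Step 3: 25 μL + 475 μL = 500 μL total → factor 500/25 = 20
Step 4: 5-fold → factor 5
Dilution factor to tube A = 8; to tube D = 20000
[tube A]/[tube D] = (factor to tube D)/(factor to tube A) = 20000/8 = 2.50 × 10^3

2.50 × 10^3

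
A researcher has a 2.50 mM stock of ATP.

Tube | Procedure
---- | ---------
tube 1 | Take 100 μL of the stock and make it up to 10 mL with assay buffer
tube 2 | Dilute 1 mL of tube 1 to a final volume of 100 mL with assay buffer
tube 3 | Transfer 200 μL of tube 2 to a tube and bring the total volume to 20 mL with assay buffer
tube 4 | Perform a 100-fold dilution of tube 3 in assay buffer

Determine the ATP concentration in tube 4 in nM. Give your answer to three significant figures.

0.0250 nM

Step 1: 100 μL brought to 10 mL → factor 10000/100 = 100
Step 2: 1 mL brought to 100 mL → factor 100/1 = 100
Step 3: 200 μL brought to 20 mL → factor 20000/200 = 100
Step 4: 100-fold → factor 100
Overall dilution factor = 100 × 100 × 100 × 100 = 1 × 10^8
Final = 2.50 mM / 1 × 10^8 = 2.500 × 10^-8 mM = 0.0250 nM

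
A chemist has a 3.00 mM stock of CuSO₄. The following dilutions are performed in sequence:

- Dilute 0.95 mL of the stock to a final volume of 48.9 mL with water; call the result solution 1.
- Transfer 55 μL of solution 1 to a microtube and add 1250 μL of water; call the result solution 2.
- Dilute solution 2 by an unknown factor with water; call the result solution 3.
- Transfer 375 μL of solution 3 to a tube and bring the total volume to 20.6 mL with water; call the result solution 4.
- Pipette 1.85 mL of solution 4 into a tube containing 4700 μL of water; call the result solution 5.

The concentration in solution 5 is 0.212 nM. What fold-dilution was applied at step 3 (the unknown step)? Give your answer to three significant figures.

Step 1: 0.95 mL brought to 48.9 mL → factor 48.9/0.95 = 51.474
Step 2: 55 μL + 1250 μL = 1305 μL total → factor 1305/55 = 23.727
Step 3: unknown factor x
Step 4: 375 μL brought to 20.6 mL → factor 20600/375 = 54.933
Step 5: 1.85 mL + 4700 μL = 6.55 mL total → factor 6.55/1.85 = 3.5405
Product of known-step factors = 2.3754 × 10^5
Overall factor = 3.00 mM / (0.212 nM) = 1.4151 × 10^7
x = 1.4151 × 10^7 / 2.3754 × 10^5 = 59.6

59.6-fold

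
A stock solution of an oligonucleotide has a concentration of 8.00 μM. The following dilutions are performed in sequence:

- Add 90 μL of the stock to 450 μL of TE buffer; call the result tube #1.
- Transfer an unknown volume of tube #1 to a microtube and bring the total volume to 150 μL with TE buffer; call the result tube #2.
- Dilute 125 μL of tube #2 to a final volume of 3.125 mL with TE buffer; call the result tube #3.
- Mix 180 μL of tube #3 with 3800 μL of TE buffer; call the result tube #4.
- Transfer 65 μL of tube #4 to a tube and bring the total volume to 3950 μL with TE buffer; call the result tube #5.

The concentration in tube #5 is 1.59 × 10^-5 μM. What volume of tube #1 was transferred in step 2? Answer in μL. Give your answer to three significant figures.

60.1 μL

Step 1: 90 μL + 450 μL = 540 μL total → factor 540/90 = 6
Step 2: v brought to 150 μL → factor = 150 μL/v
Step 3: 125 μL brought to 3.125 mL → factor 3125/125 = 25
Step 4: 180 μL + 3800 μL = 3980 μL total → factor 3980/180 = 22.111
Step 5: 65 μL brought to 3950 μL → factor 3950/65 = 60.769
Product of known-step factors = 2.0155 × 10^5
Overall factor = 8.00 μM / (1.59 × 10^-5 μM) = 5.0314 × 10^5
Step-2 factor = 5.0314 × 10^5 / 2.0155 × 10^5 = 2.4964
v = 150 μL / 2.4964 = 60.1 μL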